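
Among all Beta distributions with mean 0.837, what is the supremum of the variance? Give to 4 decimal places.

0.1364

For fixed mean μ the Beta variance is μ(1−μ)/(α+β+1), increasing as α+β decreases.
Its least upper bound (not attained) is μ(1−μ) = 0.837·0.163 = 0.1364.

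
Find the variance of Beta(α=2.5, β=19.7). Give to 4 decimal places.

0.0043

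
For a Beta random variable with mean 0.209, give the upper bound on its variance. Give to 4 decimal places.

For fixed mean μ the Beta variance is μ(1−μ)/(α+β+1), increasing as α+β decreases.
Its least upper bound (not attained) is μ(1−μ) = 0.209·0.791 = 0.1653.

0.1653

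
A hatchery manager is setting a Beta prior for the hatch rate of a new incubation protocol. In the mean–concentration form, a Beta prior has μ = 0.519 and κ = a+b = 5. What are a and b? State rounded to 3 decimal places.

Split κ in proportion μ : (1−μ): a = 0.519·5 = 2.595, b = 5 − 2.595 = 2.405.

a = 2.595, b = 2.405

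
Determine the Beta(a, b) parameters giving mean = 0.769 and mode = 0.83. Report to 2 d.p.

a = 8.32, b = 2.50

Let s = a+b. Mean gives a = μs = 0.769s; mode gives (a−1)/(s−2) = 0.83.
Substituting: 0.769s − 1 = 0.83(s−2) = 0.83s − 1.66, so -0.061s = -0.66 and s = 10.8197.
Then a = 0.769×10.8197 = 8.32 and b = s−a = 2.50.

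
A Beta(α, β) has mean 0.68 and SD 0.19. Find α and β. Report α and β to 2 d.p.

α = 3.42, β = 1.61

First σ² = 0.0361. Setting α = μn, β = (1−μ)n with n = α+β,
μ(1−μ)/(n+1) = 0.0361 ⇒ n+1 = 0.2176/0.0361 = 6.0277 ⇒ n = 5.0277.
Hence α = 0.68×5.0277 = 3.42, β = 0.32×5.0277 = 1.61.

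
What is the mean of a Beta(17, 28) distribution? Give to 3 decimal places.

E[X] = α/(α+β) = 17/45 = 0.378.

0.378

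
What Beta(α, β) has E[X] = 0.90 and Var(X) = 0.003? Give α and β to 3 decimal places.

Write ν = α+β; then α = μν and Var = μ(1−μ)/(ν+1).
ν = μ(1−μ)/Var − 1 = 0.0900/0.003 − 1 = 29.0000.
α = 0.90·29.0000 = 26.100, β = 0.10·29.0000 = 2.900.

α = 26.100, β = 2.900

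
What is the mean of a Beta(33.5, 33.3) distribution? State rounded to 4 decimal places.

E[X] = α/(α+β) = 33.5/66.8 = 0.5015.

0.5015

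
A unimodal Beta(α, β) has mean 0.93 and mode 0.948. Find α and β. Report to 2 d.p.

Let s = α+β. Mean gives α = μs = 0.93s; mode gives (α−1)/(s−2) = 0.948.
Substituting: 0.93s − 1 = 0.948(s−2) = 0.948s − 1.896, so -0.018s = -0.896 and s = 49.7778.
Then α = 0.93×49.7778 = 46.29 and β = s−α = 3.48.

α = 46.29, β = 3.48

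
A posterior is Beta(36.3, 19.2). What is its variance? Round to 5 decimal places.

μ = 36.3/55.5 = 0.654054; Var = μ(1−μ)/(α+β+1) = 0.2262673/56.5 = 0.00400.

0.00400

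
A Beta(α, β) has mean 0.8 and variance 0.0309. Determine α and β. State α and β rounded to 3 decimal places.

Write ν = α+β; then α = μν and Var = μ(1−μ)/(ν+1).
ν = μ(1−μ)/Var − 1 = 0.16/0.0309 − 1 = 4.1780.
α = 0.8·4.1780 = 3.342, β = 0.2·4.1780 = 0.836.

α = 3.342, β = 0.836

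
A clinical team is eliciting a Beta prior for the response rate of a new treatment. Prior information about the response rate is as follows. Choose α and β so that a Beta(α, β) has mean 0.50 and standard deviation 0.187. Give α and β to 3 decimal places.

Variance = 0.187² = 0.034969. The moment-matching identity α+β = μ(1−μ)/Var − 1 gives
α+β = 0.2500/0.034969 − 1 = 6.1492, so α = μ·6.1492 = 3.075 and β = (1−μ)·6.1492 = 3.075.

α = 3.075, β = 3.075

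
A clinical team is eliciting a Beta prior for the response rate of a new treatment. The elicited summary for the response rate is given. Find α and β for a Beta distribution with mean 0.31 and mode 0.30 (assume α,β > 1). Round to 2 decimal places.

α = 12.40, β = 27.60

With s = α+β: μ = α/s and mode = (α−1)/(s−2). Eliminating α = μs,
μs − 1 = m(s−2) ⇒ s(μ−m) = 1−2m ⇒ s = 0.40/0.01 = 40.0000.
So α = μs = 12.40, β = (1−μ)s = 27.60.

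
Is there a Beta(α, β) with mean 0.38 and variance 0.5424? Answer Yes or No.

The Beta variance bound is σ² < μ(1−μ).
Here μ(1−μ) = 0.38×0.62 = 0.2356, and 0.5424 ≥ 0.2356.

No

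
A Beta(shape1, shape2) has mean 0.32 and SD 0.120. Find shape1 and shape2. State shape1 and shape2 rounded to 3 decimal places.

σ² = 0.120² = 0.014400.
With s = shape1+shape2, Var = μ(1−μ)/(s+1), so s+1 = (0.32×0.68)/0.014400 = 15.1111 and s = 14.1111.
shape1 = μs = 4.516, shape2 = (1−μ)s = 9.596.

shape1 = 4.516, shape2 = 9.596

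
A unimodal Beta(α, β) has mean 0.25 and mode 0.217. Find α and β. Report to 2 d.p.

α = 4.29, β = 12.86

With s = α+β: μ = α/s and mode = (α−1)/(s−2). Eliminating α = μs,
μs − 1 = m(s−2) ⇒ s(μ−m) = 1−2m ⇒ s = 0.566/0.033 = 17.1515.
So α = μs = 4.29, β = (1−μ)s = 12.86.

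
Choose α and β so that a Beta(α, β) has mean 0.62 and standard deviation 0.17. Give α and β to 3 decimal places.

α = 4.434, β = 2.718

σ² = 0.17² = 0.0289.
With s = α+β, Var = μ(1−μ)/(s+1), so s+1 = (0.62×0.38)/0.0289 = 8.1522 and s = 7.1522.
α = μs = 4.434, β = (1−μ)s = 2.718.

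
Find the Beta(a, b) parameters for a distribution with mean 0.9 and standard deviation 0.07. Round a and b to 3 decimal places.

σ² = 0.07² = 0.0049.
With s = a+b, Var = μ(1−μ)/(s+1), so s+1 = (0.9×0.1)/0.0049 = 18.3673 and s = 17.3673.
a = μs = 15.631, b = (1−μ)s = 1.737.

a = 15.631, b = 1.737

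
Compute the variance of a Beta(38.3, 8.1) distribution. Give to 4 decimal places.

0.0030

μ = 38.3/46.4 = 0.825431; Var = μ(1−μ)/(α+β+1) = 0.1440946/47.4 = 0.0030.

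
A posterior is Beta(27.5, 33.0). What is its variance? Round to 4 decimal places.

α+β = 60.5 and αβ = 907.50, so Var = αβ/[(α+β)²(α+β+1)] = 907.50/225105.375 = 0.0040.

0.0040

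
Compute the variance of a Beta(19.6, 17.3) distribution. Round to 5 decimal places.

0.00657

α+β = 36.9 and αβ = 339.08, so Var = αβ/[(α+β)²(α+β+1)] = 339.08/51605.019 = 0.00657.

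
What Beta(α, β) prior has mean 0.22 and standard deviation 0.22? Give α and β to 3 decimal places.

Variance = 0.22² = 0.0484. The moment-matching identity α+β = μ(1−μ)/Var − 1 gives
α+β = 0.1716/0.0484 − 1 = 2.5455, so α = μ·2.5455 = 0.560 and β = (1−μ)·2.5455 = 1.985.

α = 0.560, β = 1.985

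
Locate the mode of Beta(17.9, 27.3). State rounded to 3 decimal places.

With α,β > 1, mode = (α−1)/(α+β−2) = 16.9/43.2 = 0.391.

0.391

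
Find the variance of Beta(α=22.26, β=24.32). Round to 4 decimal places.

Var = αβ/[(α+β)²(α+β+1)] = (22.26×24.32)/(46.58²×47.58) = 541.3632/103234.154712 = 0.0052.

0.0052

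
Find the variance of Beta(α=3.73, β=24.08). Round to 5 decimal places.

μ = 3.73/27.81 = 0.134124; Var = μ(1−μ)/(α+β+1) = 0.1161351/28.81 = 0.00403.

0.00403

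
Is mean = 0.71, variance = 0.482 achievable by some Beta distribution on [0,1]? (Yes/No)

The Beta variance bound is σ² < μ(1−μ).
Here μ(1−μ) = 0.71×0.29 = 0.2059, and 0.482 ≥ 0.2059.

No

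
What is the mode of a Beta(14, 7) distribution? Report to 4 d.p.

0.6842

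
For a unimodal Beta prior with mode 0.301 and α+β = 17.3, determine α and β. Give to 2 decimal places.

α = 5.61, β = 11.69

Since the density peak of Beta(α,β) is at (α−1)/(α+β−2),
α = 1 + 0.301(17.3−2) = 5.61 and β = 17.3 − 5.61 = 11.69.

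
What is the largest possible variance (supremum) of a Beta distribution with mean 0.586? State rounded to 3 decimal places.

0.243

Var = μ(1−μ)/(α+β+1), which approaches μ(1−μ) as α+β → 0.
So the supremum is μ(1−μ) = 0.586×0.414 = 0.243.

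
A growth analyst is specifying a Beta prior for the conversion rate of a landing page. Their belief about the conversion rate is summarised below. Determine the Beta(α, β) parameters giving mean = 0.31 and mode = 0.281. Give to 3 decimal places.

With s = α+β: μ = α/s and mode = (α−1)/(s−2). Eliminating α = μs,
μs − 1 = m(s−2) ⇒ s(μ−m) = 1−2m ⇒ s = 0.438/0.029 = 15.1034.
So α = μs = 4.682, β = (1−μ)s = 10.421.

α = 4.682, β = 10.421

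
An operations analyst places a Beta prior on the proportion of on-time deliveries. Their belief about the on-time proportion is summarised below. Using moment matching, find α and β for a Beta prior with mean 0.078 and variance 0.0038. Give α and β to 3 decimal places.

Let s = α+β. The Beta variance is μ(1−μ)/(s+1).
So s+1 = μ(1−μ)/σ² = (0.078×0.922)/0.0038 = 0.071916/0.0038 = 18.9253, giving s = 17.9253.
Then α = μs = 0.078×17.9253 = 1.398 and β = (1−μ)s = 0.922×17.9253 = 16.527.

α = 1.398, β = 16.527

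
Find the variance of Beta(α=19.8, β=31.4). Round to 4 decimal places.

0.0045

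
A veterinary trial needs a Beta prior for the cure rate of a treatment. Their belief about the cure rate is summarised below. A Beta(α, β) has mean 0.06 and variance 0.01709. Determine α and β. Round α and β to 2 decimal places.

α = 0.14, β = 2.16

Write ν = α+β; then α = μν and Var = μ(1−μ)/(ν+1).
ν = μ(1−μ)/Var − 1 = 0.0564/0.01709 − 1 = 2.3002.
α = 0.06·2.3002 = 0.14, β = 0.94·2.3002 = 2.16.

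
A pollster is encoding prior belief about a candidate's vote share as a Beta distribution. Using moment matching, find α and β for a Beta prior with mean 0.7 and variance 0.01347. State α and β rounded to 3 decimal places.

α = 10.213, β = 4.377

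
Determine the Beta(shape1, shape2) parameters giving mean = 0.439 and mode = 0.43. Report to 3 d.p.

shape1 = 6.829, shape2 = 8.727

With s = shape1+shape2: μ = shape1/s and mode = (shape1−1)/(s−2). Eliminating shape1 = μs,
μs − 1 = m(s−2) ⇒ s(μ−m) = 1−2m ⇒ s = 0.14/0.009 = 15.5556.
So shape1 = μs = 6.829, shape2 = (1−μ)s = 8.727.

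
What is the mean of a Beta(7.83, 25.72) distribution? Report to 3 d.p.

The Beta mean is α/(α+β) = 7.83/(7.83+25.72) = 0.233.

0.233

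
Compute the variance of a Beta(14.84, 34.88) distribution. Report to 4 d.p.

0.0041

μ = 14.84/49.72 = 0.298471; Var = μ(1−μ)/(α+β+1) = 0.2093862/50.72 = 0.0041.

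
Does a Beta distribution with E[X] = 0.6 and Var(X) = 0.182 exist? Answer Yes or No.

Yes

For any Beta, Var(X) < E[X]·(1−E[X]).
Here μ(1−μ) = 0.6×0.4 = 0.24, and 0.182 < 0.24.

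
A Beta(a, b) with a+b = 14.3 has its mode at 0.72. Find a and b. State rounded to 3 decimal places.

a = 9.856, b = 4.444

Mode = (a−1)/(κ−2) with κ = a+b, so a−1 = 0.72·12.3 = 8.856.
a = 9.856; b = κ − a = 4.444.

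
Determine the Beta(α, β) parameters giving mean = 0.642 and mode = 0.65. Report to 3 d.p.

α = 24.075, β = 13.425

Let s = α+β. Mean gives α = μs = 0.642s; mode gives (α−1)/(s−2) = 0.65.
Substituting: 0.642s − 1 = 0.65(s−2) = 0.65s − 1.30, so -0.008s = -0.30 and s = 37.5000.
Then α = 0.642×37.5000 = 24.075 and β = s−α = 13.425.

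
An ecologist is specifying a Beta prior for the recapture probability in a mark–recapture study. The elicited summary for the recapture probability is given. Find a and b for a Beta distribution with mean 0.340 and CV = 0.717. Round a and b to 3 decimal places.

Var = (CV·μ)² = (0.717×0.340)² = 0.059429.
a+b = μ(1−μ)/Var − 1 = 0.224400/0.059429 − 1 = 2.7760.
Thus a = 0.340·2.7760 = 0.944 and b = 0.660·2.7760 = 1.832.

a = 0.944, b = 1.832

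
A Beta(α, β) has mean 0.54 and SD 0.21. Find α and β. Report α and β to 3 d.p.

First σ² = 0.0441. Setting α = μn, β = (1−μ)n with n = α+β,
μ(1−μ)/(n+1) = 0.0441 ⇒ n+1 = 0.2484/0.0441 = 5.6327 ⇒ n = 4.6327.
Hence α = 0.54×4.6327 = 2.502, β = 0.46×4.6327 = 2.131.

α = 2.502, β = 2.131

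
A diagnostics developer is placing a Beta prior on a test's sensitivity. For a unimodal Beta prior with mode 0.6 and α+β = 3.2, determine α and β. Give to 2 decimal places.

α = 1.72, β = 1.48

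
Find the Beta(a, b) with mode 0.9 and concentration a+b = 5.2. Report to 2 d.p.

Since the density peak of Beta(a,b) is at (a−1)/(a+b−2),
a = 1 + 0.9(5.2−2) = 3.88 and b = 5.2 − 3.88 = 1.32.

a = 3.88, b = 1.32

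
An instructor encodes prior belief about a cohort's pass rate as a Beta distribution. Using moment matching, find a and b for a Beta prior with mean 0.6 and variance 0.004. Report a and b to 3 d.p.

Let s = a+b. The Beta variance is μ(1−μ)/(s+1).
So s+1 = μ(1−μ)/σ² = (0.6×0.4)/0.004 = 0.24/0.004 = 60.0000, giving s = 59.0000.
Then a = μs = 0.6×59.0000 = 35.400 and b = (1−μ)s = 0.4×59.0000 = 23.600.

a = 35.400, b = 23.600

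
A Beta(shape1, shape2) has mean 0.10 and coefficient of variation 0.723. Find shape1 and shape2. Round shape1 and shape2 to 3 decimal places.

shape1 = 1.622, shape2 = 14.596

σ = CV·μ = 0.723×0.10 = 0.07230, so σ² = 0.005227.
s+1 = μ(1−μ)/σ² = 0.0900/0.005227 = 17.2173, so s = shape1+shape2 = 16.2173.
shape1 = μs = 1.622, shape2 = (1−μ)s = 14.596.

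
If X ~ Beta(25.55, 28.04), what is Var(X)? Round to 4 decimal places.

α+β = 53.59 and αβ = 716.4220, so Var = αβ/[(α+β)²(α+β+1)] = 716.4220/156776.371379 = 0.0046.

0.0046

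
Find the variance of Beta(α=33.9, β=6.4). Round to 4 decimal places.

0.0032

Var = αβ/[(α+β)²(α+β+1)] = (33.9×6.4)/(40.3²×41.3) = 216.96/67074.917 = 0.0032.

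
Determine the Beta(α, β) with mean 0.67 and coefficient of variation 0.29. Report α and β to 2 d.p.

Var = (CV·μ)² = (0.29×0.67)² = 0.037752.
α+β = μ(1−μ)/Var − 1 = 0.2211/0.037752 − 1 = 4.8566.
Thus α = 0.67·4.8566 = 3.25 and β = 0.33·4.8566 = 1.60.

α = 3.25, β = 1.60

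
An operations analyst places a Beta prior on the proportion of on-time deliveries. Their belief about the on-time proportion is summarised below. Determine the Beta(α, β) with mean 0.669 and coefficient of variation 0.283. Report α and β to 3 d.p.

σ = CV·μ = 0.283×0.669 = 0.18933, so σ² = 0.035845.
s+1 = μ(1−μ)/σ² = 0.221439/0.035845 = 6.1777, so s = α+β = 5.1777.
α = μs = 3.464, β = (1−μ)s = 1.714.

α = 3.464, β = 1.714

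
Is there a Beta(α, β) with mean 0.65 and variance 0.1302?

The Beta variance bound is σ² < μ(1−μ).
Here μ(1−μ) = 0.65×0.35 = 0.2275, and 0.1302 < 0.2275.

Yes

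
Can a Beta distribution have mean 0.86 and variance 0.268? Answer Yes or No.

No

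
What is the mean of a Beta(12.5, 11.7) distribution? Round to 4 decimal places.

The Beta mean is α/(α+β) = 12.5/(12.5+11.7) = 0.5165.

0.5165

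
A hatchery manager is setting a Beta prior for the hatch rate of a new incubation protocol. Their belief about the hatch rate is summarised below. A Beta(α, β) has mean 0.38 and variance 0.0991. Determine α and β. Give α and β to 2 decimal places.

Write ν = α+β; then α = μν and Var = μ(1−μ)/(ν+1).
ν = μ(1−μ)/Var − 1 = 0.2356/0.0991 − 1 = 1.3774.
α = 0.38·1.3774 = 0.52, β = 0.62·1.3774 = 0.85.

α = 0.52, β = 0.85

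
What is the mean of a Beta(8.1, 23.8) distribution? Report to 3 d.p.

0.254

The Beta mean is α/(α+β) = 8.1/(8.1+23.8) = 0.254.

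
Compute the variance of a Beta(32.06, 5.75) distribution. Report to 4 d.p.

0.0033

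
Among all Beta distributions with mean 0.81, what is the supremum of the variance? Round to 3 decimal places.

Var = μ(1−μ)/(α+β+1), which approaches μ(1−μ) as α+β → 0.
So the supremum is μ(1−μ) = 0.81×0.19 = 0.154.

0.154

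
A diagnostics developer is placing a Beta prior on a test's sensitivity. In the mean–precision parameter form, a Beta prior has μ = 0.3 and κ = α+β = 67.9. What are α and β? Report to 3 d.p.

Split κ in proportion μ : (1−μ): α = 0.3·67.9 = 20.370, β = 67.9 − 20.370 = 47.530.

α = 20.370, β = 47.530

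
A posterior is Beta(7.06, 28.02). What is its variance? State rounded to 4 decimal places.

μ = 7.06/35.08 = 0.201254; Var = μ(1−μ)/(α+β+1) = 0.1607510/36.08 = 0.0045.

0.0045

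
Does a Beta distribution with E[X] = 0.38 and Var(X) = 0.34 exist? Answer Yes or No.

No

For any Beta, Var(X) < E[X]·(1−E[X]).
Here μ(1−μ) = 0.38×0.62 = 0.2356, and 0.34 ≥ 0.2356.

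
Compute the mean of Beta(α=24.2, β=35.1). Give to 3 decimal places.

0.408

The Beta mean is α/(α+β) = 24.2/(24.2+35.1) = 0.408.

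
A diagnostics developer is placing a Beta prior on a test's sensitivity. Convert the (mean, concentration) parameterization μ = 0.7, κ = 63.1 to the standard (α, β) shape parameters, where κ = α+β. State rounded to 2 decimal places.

α = 44.17, β = 18.93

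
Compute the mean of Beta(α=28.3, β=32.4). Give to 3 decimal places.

0.466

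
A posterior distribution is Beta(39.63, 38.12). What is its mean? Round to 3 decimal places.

E[X] = α/(α+β) = 39.63/77.75 = 0.510.

0.510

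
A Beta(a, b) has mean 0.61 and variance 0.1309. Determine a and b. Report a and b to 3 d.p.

a = 0.499, b = 0.319

Let s = a+b. The Beta variance is μ(1−μ)/(s+1).
So s+1 = μ(1−μ)/σ² = (0.61×0.39)/0.1309 = 0.2379/0.1309 = 1.8174, giving s = 0.8174.
Then a = μs = 0.61×0.8174 = 0.499 and b = (1−μ)s = 0.39×0.8174 = 0.319.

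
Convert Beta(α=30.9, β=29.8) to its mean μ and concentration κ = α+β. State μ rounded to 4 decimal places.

μ = 0.5091, κ = 60.7

κ = α+β = 30.9+29.8 = 60.7; μ = α/κ = 30.9/60.7 = 0.5091.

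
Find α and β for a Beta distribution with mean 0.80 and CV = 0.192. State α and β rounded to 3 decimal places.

Var = (CV·μ)² = (0.192×0.80)² = 0.023593.
α+β = μ(1−μ)/Var − 1 = 0.1600/0.023593 − 1 = 5.7817.
Thus α = 0.80·5.7817 = 4.625 and β = 0.20·5.7817 = 1.156.

α = 4.625, β = 1.156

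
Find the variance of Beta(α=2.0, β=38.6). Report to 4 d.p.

0.0011

μ = 2.0/40.6 = 0.049261; Var = μ(1−μ)/(α+β+1) = 0.0468344/41.6 = 0.0011.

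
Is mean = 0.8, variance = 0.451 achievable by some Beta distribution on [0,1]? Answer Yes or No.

For any Beta, Var(X) < E[X]·(1−E[X]).
Here μ(1−μ) = 0.8×0.2 = 0.16, and 0.451 ≥ 0.16.

No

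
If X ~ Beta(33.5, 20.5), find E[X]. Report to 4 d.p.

0.6204

E[X] = α/(α+β) = 33.5/54.0 = 0.6204.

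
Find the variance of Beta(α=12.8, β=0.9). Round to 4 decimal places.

Var = αβ/[(α+β)²(α+β+1)] = (12.8×0.9)/(13.7²×14.7) = 11.52/2759.043 = 0.0042.

0.0042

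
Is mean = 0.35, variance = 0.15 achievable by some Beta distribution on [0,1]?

Yes

A Beta with mean μ has variance μ(1−μ)/(α+β+1) < μ(1−μ).
Here μ(1−μ) = 0.35×0.65 = 0.2275, and 0.15 < 0.2275.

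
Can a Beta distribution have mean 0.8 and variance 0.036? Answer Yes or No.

Yes

A Beta with mean μ has variance μ(1−μ)/(α+β+1) < μ(1−μ).
Here μ(1−μ) = 0.8×0.2 = 0.16, and 0.036 < 0.16.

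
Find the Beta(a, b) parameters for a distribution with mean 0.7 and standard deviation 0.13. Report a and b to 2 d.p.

a = 8.00, b = 3.43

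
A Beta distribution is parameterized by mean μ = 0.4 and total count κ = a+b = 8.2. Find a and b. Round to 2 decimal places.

a = 3.28, b = 4.92

a = μκ = 0.4×8.2 = 3.28 and b = (1−μ)κ = 0.6×8.2 = 4.92.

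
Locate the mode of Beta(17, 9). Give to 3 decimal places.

0.667

With α,β > 1, mode = (α−1)/(α+β−2) = 16/24 = 0.667.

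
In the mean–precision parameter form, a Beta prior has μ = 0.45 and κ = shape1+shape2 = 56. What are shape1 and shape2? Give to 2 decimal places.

shape1 = 25.20, shape2 = 30.80

Split κ in proportion μ : (1−μ): shape1 = 0.45·56 = 25.20, shape2 = 56 − 25.20 = 30.80.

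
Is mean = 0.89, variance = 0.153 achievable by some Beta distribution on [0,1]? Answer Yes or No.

A Beta with mean μ has variance μ(1−μ)/(α+β+1) < μ(1−μ).
Here μ(1−μ) = 0.89×0.11 = 0.0979, and 0.153 ≥ 0.0979.

No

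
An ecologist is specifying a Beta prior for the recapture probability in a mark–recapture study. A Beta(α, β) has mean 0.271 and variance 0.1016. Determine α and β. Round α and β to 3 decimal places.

By moment matching, α+β = μ(1−μ)/σ² − 1 = (0.271·0.729)/0.1016 − 1 = 1.9445 − 1 = 0.9445.
Since α/(α+β) = μ, α = 0.271·0.9445 = 0.256 and β = 0.729·0.9445 = 0.689.

α = 0.256, β = 0.689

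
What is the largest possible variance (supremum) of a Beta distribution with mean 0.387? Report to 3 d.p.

0.237

For fixed mean μ the Beta variance is μ(1−μ)/(α+β+1), increasing as α+β decreases.
Its least upper bound (not attained) is μ(1−μ) = 0.387·0.613 = 0.237.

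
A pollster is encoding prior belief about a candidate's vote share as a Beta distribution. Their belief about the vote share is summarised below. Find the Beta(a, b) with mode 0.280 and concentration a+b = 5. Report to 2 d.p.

a = 1.84, b = 3.16

Mode = (a−1)/(κ−2) with κ = a+b, so a−1 = 0.280·3 = 0.84.
a = 1.84; b = κ − a = 3.16.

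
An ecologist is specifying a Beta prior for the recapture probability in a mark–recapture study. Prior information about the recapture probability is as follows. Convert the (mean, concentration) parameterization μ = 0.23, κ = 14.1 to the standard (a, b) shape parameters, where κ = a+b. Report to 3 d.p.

a = 3.243, b = 10.857

Split κ in proportion μ : (1−μ): a = 0.23·14.1 = 3.243, b = 14.1 − 3.243 = 10.857.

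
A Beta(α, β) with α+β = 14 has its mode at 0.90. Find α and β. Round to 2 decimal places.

For α,β>1 the mode is (α−1)/(α+β−2), so α = mode·(κ−2)+1 = 0.90×12+1 = 11.80.
And β = (1−mode)·(κ−2)+1 = 0.10×12+1 = 2.20.

α = 11.80, β = 2.20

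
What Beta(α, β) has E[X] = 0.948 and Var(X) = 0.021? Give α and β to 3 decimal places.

Let s = α+β. The Beta variance is μ(1−μ)/(s+1).
So s+1 = μ(1−μ)/σ² = (0.948×0.052)/0.021 = 0.049296/0.021 = 2.3474, giving s = 1.3474.
Then α = μs = 0.948×1.3474 = 1.277 and β = (1−μ)s = 0.052×1.3474 = 0.070.

α = 1.277, β = 0.070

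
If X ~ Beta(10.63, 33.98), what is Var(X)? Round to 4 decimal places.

Var = αβ/[(α+β)²(α+β+1)] = (10.63×33.98)/(44.61²×45.61) = 361.2074/90766.276281 = 0.0040.

0.0040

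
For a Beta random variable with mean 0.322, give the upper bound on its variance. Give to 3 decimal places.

0.218

Var = μ(1−μ)/(α+β+1), which approaches μ(1−μ) as α+β → 0.
So the supremum is μ(1−μ) = 0.322×0.678 = 0.218.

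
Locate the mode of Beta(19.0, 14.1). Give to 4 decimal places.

The density x^(α−1)(1−x)^(β−1) is maximised at (α−1)/(α+β−2) = 18.0/31.1 = 0.5788.

0.5788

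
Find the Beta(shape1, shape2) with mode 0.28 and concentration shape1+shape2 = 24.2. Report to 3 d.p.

shape1 = 7.216, shape2 = 16.984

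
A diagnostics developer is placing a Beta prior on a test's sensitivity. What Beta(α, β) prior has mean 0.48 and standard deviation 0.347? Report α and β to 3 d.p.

α = 0.515, β = 0.558

Variance = 0.347² = 0.120409. The moment-matching identity α+β = μ(1−μ)/Var − 1 gives
α+β = 0.2496/0.120409 − 1 = 1.0729, so α = μ·1.0729 = 0.515 and β = (1−μ)·1.0729 = 0.558.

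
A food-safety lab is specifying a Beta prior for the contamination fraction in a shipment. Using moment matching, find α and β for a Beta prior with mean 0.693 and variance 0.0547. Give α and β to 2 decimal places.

α = 2.00, β = 0.89

Let s = α+β. The Beta variance is μ(1−μ)/(s+1).
So s+1 = μ(1−μ)/σ² = (0.693×0.307)/0.0547 = 0.212751/0.0547 = 3.8894, giving s = 2.8894.
Then α = μs = 0.693×2.8894 = 2.00 and β = (1−μ)s = 0.307×2.8894 = 0.89.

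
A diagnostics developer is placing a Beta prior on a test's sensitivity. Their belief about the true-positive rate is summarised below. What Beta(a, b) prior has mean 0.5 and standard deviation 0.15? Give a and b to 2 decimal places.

First σ² = 0.0225. Setting a = μn, b = (1−μ)n with n = a+b,
μ(1−μ)/(n+1) = 0.0225 ⇒ n+1 = 0.25/0.0225 = 11.1111 ⇒ n = 10.1111.
Hence a = 0.5×10.1111 = 5.06, b = 0.5×10.1111 = 5.06.

a = 5.06, b = 5.06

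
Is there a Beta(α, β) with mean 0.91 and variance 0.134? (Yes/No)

No

For any Beta, Var(X) < E[X]·(1−E[X]).
Here μ(1−μ) = 0.91×0.09 = 0.0819, and 0.134 ≥ 0.0819.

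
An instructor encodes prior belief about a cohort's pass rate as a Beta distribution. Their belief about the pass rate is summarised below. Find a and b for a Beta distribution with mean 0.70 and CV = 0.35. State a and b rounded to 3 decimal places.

Var = (CV·μ)² = (0.35×0.70)² = 0.060025.
a+b = μ(1−μ)/Var − 1 = 0.2100/0.060025 − 1 = 2.4985.
Thus a = 0.70·2.4985 = 1.749 and b = 0.30·2.4985 = 0.750.

a = 1.749, b = 0.750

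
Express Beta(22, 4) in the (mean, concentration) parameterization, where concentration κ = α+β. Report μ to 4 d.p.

μ = 0.8462, κ = 26

κ = α+β = 22+4 = 26; μ = α/κ = 22/26 = 0.8462.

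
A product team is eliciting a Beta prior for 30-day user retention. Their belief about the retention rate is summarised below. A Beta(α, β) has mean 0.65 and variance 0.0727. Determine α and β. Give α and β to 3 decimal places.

By moment matching, α+β = μ(1−μ)/σ² − 1 = (0.65·0.35)/0.0727 − 1 = 3.1293 − 1 = 2.1293.
Since α/(α+β) = μ, α = 0.65·2.1293 = 1.384 and β = 0.35·2.1293 = 0.745.

α = 1.384, β = 0.745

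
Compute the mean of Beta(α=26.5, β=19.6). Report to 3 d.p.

0.575

E[X] = α/(α+β) = 26.5/46.1 = 0.575.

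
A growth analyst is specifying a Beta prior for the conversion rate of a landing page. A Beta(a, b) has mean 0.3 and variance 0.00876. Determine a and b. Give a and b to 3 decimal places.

a = 6.892, b = 16.081

Let s = a+b. The Beta variance is μ(1−μ)/(s+1).
So s+1 = μ(1−μ)/σ² = (0.3×0.7)/0.00876 = 0.21/0.00876 = 23.9726, giving s = 22.9726.
Then a = μs = 0.3×22.9726 = 6.892 and b = (1−μ)s = 0.7×22.9726 = 16.081.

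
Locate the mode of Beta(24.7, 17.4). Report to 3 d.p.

0.591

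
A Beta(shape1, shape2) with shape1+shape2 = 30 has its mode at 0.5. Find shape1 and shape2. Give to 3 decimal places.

shape1 = 15.000, shape2 = 15.000

For shape1,shape2>1 the mode is (shape1−1)/(shape1+shape2−2), so shape1 = mode·(κ−2)+1 = 0.5×28+1 = 15.000.
And shape2 = (1−mode)·(κ−2)+1 = 0.5×28+1 = 15.000.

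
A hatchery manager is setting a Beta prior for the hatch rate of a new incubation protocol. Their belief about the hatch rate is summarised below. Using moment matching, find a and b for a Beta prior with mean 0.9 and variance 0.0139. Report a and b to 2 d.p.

a = 4.93, b = 0.55

Let s = a+b. The Beta variance is μ(1−μ)/(s+1).
So s+1 = μ(1−μ)/σ² = (0.9×0.1)/0.0139 = 0.09/0.0139 = 6.4748, giving s = 5.4748.
Then a = μs = 0.9×5.4748 = 4.93 and b = (1−μ)s = 0.1×5.4748 = 0.55.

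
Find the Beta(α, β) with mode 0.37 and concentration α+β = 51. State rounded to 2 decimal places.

For α,β>1 the mode is (α−1)/(α+β−2), so α = mode·(κ−2)+1 = 0.37×49+1 = 19.13.
And β = (1−mode)·(κ−2)+1 = 0.63×49+1 = 31.87.

α = 19.13, β = 31.87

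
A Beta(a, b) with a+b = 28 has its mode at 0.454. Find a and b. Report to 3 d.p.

Since the density peak of Beta(a,b) is at (a−1)/(a+b−2),
a = 1 + 0.454(28−2) = 12.804 and b = 28 − 12.804 = 15.196.

a = 12.804, b = 15.196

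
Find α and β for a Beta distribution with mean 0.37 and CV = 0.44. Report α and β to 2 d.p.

α = 2.88, β = 4.91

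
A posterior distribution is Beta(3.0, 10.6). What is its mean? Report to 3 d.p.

The Beta mean is α/(α+β) = 3.0/(3.0+10.6) = 0.221.

0.221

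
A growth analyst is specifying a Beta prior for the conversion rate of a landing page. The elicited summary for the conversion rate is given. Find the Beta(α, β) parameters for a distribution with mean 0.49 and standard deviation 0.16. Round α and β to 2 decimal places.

α = 4.29, β = 4.47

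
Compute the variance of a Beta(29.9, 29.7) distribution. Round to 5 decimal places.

α+β = 59.6 and αβ = 888.03, so Var = αβ/[(α+β)²(α+β+1)] = 888.03/215260.896 = 0.00413.

0.00413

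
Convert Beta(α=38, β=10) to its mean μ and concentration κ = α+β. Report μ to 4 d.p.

μ = 0.7917, κ = 48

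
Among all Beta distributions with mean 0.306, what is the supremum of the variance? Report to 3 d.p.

0.212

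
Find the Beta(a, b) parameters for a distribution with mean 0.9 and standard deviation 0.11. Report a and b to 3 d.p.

a = 5.794, b = 0.644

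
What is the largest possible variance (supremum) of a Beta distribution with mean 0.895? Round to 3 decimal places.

For fixed mean μ the Beta variance is μ(1−μ)/(α+β+1), increasing as α+β decreases.
Its least upper bound (not attained) is μ(1−μ) = 0.895·0.105 = 0.094.

0.094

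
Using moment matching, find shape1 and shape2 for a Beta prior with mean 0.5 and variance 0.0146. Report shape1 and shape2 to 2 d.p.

shape1 = 8.06, shape2 = 8.06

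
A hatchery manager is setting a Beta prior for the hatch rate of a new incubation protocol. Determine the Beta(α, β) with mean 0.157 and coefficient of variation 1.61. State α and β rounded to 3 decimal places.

σ = CV·μ = 1.61×0.157 = 0.25277, so σ² = 0.063893.
s+1 = μ(1−μ)/σ² = 0.132351/0.063893 = 2.0715, so s = α+β = 1.0715.
α = μs = 0.168, β = (1−μ)s = 0.903.

α = 0.168, β = 0.903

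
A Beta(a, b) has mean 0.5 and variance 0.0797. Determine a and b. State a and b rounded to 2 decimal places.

Let s = a+b. The Beta variance is μ(1−μ)/(s+1).
So s+1 = μ(1−μ)/σ² = (0.5×0.5)/0.0797 = 0.25/0.0797 = 3.1368, giving s = 2.1368.
Then a = μs = 0.5×2.1368 = 1.07 and b = (1−μ)s = 0.5×2.1368 = 1.07.

a = 1.07, b = 1.07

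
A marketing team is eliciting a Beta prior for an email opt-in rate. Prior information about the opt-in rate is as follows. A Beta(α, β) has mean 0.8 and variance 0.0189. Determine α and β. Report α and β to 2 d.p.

α = 5.97, β = 1.49

By moment matching, α+β = μ(1−μ)/σ² − 1 = (0.8·0.2)/0.0189 − 1 = 8.4656 − 1 = 7.4656.
Since α/(α+β) = μ, α = 0.8·7.4656 = 5.97 and β = 0.2·7.4656 = 1.49.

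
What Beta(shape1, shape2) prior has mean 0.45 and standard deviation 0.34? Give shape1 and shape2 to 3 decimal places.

shape1 = 0.513, shape2 = 0.628

First σ² = 0.1156. Setting shape1 = μn, shape2 = (1−μ)n with n = shape1+shape2,
μ(1−μ)/(n+1) = 0.1156 ⇒ n+1 = 0.2475/0.1156 = 2.1410 ⇒ n = 1.1410.
Hence shape1 = 0.45×1.1410 = 0.513, shape2 = 0.55×1.1410 = 0.628.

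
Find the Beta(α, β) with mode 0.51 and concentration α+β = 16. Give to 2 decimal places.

α = 8.14, β = 7.86

Mode = (α−1)/(κ−2) with κ = α+β, so α−1 = 0.51·14 = 7.14.
α = 8.14; β = κ − α = 7.86.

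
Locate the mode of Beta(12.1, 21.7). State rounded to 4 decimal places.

0.3491

The density x^(α−1)(1−x)^(β−1) is maximised at (α−1)/(α+β−2) = 11.1/31.8 = 0.3491.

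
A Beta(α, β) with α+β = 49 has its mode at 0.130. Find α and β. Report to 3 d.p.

α = 7.110, β = 41.890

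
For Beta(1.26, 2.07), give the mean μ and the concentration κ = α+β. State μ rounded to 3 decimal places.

κ = α+β = 1.26+2.07 = 3.33; μ = α/κ = 1.26/3.33 = 0.378.

μ = 0.378, κ = 3.33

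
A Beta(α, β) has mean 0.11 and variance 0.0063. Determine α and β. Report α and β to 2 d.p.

Write ν = α+β; then α = μν and Var = μ(1−μ)/(ν+1).
ν = μ(1−μ)/Var − 1 = 0.0979/0.0063 − 1 = 14.5397.
α = 0.11·14.5397 = 1.60, β = 0.89·14.5397 = 12.94.

α = 1.60, β = 12.94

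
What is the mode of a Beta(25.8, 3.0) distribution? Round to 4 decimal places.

With α,β > 1, mode = (α−1)/(α+β−2) = 24.8/26.8 = 0.9254.

0.9254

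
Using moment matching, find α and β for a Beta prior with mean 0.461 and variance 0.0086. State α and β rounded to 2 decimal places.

By moment matching, α+β = μ(1−μ)/σ² − 1 = (0.461·0.539)/0.0086 − 1 = 28.8929 − 1 = 27.8929.
Since α/(α+β) = μ, α = 0.461·27.8929 = 12.86 and β = 0.539·27.8929 = 15.03.

α = 12.86, β = 15.03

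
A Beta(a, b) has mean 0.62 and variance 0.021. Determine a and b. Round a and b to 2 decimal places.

Let s = a+b. The Beta variance is μ(1−μ)/(s+1).
So s+1 = μ(1−μ)/σ² = (0.62×0.38)/0.021 = 0.2356/0.021 = 11.2190, giving s = 10.2190.
Then a = μs = 0.62×10.2190 = 6.34 and b = (1−μ)s = 0.38×10.2190 = 3.88.

a = 6.34, b = 3.88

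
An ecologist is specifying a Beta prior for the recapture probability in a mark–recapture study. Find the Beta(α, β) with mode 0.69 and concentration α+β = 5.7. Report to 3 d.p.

Since the density peak of Beta(α,β) is at (α−1)/(α+β−2),
α = 1 + 0.69(5.7−2) = 3.553 and β = 5.7 − 3.553 = 2.147.

α = 3.553, β = 2.147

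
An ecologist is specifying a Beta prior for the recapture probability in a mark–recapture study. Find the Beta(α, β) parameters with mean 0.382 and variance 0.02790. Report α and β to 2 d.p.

Write ν = α+β; then α = μν and Var = μ(1−μ)/(ν+1).
ν = μ(1−μ)/Var − 1 = 0.236076/0.02790 − 1 = 7.4615.
α = 0.382·7.4615 = 2.85, β = 0.618·7.4615 = 4.61.

α = 2.85, β = 4.61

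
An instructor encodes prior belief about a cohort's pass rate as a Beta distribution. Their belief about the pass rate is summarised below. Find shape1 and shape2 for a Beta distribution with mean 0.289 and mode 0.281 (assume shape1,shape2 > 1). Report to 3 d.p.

shape1 = 15.823, shape2 = 38.927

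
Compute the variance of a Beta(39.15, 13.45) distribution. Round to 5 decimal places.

0.00355

Var = αβ/[(α+β)²(α+β+1)] = (39.15×13.45)/(52.60²×53.60) = 526.5675/148298.336000 = 0.00355.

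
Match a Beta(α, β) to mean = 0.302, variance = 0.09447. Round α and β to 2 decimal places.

α = 0.37, β = 0.86

Let s = α+β. The Beta variance is μ(1−μ)/(s+1).
So s+1 = μ(1−μ)/σ² = (0.302×0.698)/0.09447 = 0.210796/0.09447 = 2.2314, giving s = 1.2314.
Then α = μs = 0.302×1.2314 = 0.37 and β = (1−μ)s = 0.698×1.2314 = 0.86.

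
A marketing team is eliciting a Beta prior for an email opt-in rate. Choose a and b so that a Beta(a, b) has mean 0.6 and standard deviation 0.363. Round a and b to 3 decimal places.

a = 0.493, b = 0.329

σ² = 0.363² = 0.131769.
With s = a+b, Var = μ(1−μ)/(s+1), so s+1 = (0.6×0.4)/0.131769 = 1.8214 and s = 0.8214.
a = μs = 0.493, b = (1−μ)s = 0.329.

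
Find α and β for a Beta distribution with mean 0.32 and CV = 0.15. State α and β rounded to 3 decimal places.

Var = (CV·μ)² = (0.15×0.32)² = 0.002304.
α+β = μ(1−μ)/Var − 1 = 0.2176/0.002304 − 1 = 93.4444.
Thus α = 0.32·93.4444 = 29.902 and β = 0.68·93.4444 = 63.542.

α = 29.902, β = 63.542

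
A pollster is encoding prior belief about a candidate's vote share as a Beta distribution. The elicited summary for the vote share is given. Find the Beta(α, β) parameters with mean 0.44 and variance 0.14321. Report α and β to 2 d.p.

α = 0.32, β = 0.40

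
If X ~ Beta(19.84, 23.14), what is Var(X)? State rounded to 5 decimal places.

Var = αβ/[(α+β)²(α+β+1)] = (19.84×23.14)/(42.98²×43.98) = 459.0976/81243.391992 = 0.00565.

0.00565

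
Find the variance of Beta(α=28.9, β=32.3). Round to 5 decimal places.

0.00401

μ = 28.9/61.2 = 0.472222; Var = μ(1−μ)/(α+β+1) = 0.2492284/62.2 = 0.00401.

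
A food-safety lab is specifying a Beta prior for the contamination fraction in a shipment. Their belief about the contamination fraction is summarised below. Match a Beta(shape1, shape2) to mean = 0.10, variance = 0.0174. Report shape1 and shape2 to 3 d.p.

Let s = shape1+shape2. The Beta variance is μ(1−μ)/(s+1).
So s+1 = μ(1−μ)/σ² = (0.10×0.90)/0.0174 = 0.0900/0.0174 = 5.1724, giving s = 4.1724.
Then shape1 = μs = 0.10×4.1724 = 0.417 and shape2 = (1−μ)s = 0.90×4.1724 = 3.755.

shape1 = 0.417, shape2 = 3.755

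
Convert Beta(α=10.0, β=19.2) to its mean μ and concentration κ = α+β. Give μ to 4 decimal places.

κ = α+β = 10.0+19.2 = 29.2; μ = α/κ = 10.0/29.2 = 0.3425.

μ = 0.3425, κ = 29.2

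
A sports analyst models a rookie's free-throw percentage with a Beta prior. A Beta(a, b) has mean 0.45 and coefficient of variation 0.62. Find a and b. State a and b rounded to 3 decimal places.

a = 0.981, b = 1.199

σ = CV·μ = 0.62×0.45 = 0.27900, so σ² = 0.077841.
s+1 = μ(1−μ)/σ² = 0.2475/0.077841 = 3.1796, so s = a+b = 2.1796.
a = μs = 0.981, b = (1−μ)s = 1.199.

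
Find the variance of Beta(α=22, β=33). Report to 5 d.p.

Var = αβ/[(α+β)²(α+β+1)] = (22×33)/(55²×56) = 726/169400 = 0.00429.

0.00429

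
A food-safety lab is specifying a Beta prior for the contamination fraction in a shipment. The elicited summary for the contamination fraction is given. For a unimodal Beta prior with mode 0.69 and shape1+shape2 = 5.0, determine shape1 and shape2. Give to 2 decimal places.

shape1 = 3.07, shape2 = 1.93

Mode = (shape1−1)/(κ−2) with κ = shape1+shape2, so shape1−1 = 0.69·3.0 = 2.07.
shape1 = 3.07; shape2 = κ − shape1 = 1.93.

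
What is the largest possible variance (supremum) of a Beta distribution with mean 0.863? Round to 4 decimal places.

Var = μ(1−μ)/(α+β+1), which approaches μ(1−μ) as α+β → 0.
So the supremum is μ(1−μ) = 0.863×0.137 = 0.1182.

0.1182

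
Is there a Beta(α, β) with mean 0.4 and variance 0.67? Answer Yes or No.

A Beta with mean μ has variance μ(1−μ)/(α+β+1) < μ(1−μ).
Here μ(1−μ) = 0.4×0.6 = 0.24, and 0.67 ≥ 0.24.

No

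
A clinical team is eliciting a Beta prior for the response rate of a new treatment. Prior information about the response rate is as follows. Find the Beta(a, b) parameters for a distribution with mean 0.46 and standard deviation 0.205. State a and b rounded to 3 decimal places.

σ² = 0.205² = 0.042025.
With s = a+b, Var = μ(1−μ)/(s+1), so s+1 = (0.46×0.54)/0.042025 = 5.9108 and s = 4.9108.
a = μs = 2.259, b = (1−μ)s = 2.652.

a = 2.259, b = 2.652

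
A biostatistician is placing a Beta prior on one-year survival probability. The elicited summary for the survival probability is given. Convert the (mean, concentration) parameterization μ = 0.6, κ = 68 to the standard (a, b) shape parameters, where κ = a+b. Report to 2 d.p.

a = μκ = 0.6×68 = 40.80 and b = (1−μ)κ = 0.4×68 = 27.20.

a = 40.80, b = 27.20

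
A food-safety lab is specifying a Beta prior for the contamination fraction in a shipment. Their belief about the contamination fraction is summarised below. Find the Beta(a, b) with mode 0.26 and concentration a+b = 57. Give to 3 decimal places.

a = 15.300, b = 41.700

For a,b>1 the mode is (a−1)/(a+b−2), so a = mode·(κ−2)+1 = 0.26×55+1 = 15.300.
And b = (1−mode)·(κ−2)+1 = 0.74×55+1 = 41.700.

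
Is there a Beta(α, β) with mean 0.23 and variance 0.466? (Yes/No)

No

The Beta variance bound is σ² < μ(1−μ).
Here μ(1−μ) = 0.23×0.77 = 0.1771, and 0.466 ≥ 0.1771.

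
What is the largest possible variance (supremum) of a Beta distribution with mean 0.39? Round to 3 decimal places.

0.238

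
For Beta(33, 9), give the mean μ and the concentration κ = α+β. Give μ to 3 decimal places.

κ = α+β = 33+9 = 42; μ = α/κ = 33/42 = 0.786.

μ = 0.786, κ = 42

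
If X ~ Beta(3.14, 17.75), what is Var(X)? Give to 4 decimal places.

α+β = 20.89 and αβ = 55.7350, so Var = αβ/[(α+β)²(α+β+1)] = 55.7350/9552.623069 = 0.0058.

0.0058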